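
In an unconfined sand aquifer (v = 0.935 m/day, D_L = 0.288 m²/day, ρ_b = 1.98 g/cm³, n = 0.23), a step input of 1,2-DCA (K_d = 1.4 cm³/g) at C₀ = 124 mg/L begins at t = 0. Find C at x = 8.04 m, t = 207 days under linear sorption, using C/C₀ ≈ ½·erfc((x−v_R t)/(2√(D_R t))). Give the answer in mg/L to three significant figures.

122 mg/L

Retardation factor R = 1 + ρ_b·K_d/n = 1 + 1.98 × 1.4/0.23 = 13.05.
Sorption retards both mechanisms: v_R = v/R = 0.07165 m/day, D_R = D/R = 0.02207 m²/day.
v_R·t = 0.07165 × 207 = 14.83155 m; 2√(D_R t) = 4.275 m; argument = (8.04 − 14.83155)/4.275 = -1.589.
C = C₀ × ½·erfc(-1.589) = 124 × 0.9877 = 122 mg/L.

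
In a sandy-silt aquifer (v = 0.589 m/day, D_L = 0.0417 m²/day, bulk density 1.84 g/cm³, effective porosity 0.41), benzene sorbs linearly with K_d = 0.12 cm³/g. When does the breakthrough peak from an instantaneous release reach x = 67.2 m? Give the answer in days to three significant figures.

Retardation factor R = 1 + ρ_b·K_d/n = 1 + 1.84 × 0.12/0.41 = 1.539.
Sorption retards both mechanisms: v_R = v/R = 0.3827 m/day, D_R = D/R = 0.02710 m²/day.
Peak time from v_R²t² + 2D_R t − x² = 0: t = (√(D_R² + v_R²x²) − D_R)/v_R².
√(D_R² + v_R²x²) = √(0.02710² + 0.3827² × 67.2²) = 25.72; v_R² = 0.1465.
t = (25.72 − 0.02710)/0.1465 = 175 days.

175 days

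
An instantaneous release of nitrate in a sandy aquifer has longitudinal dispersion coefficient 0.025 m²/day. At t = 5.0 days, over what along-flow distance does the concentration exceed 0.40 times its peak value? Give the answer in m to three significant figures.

1.35 m

The plume is Gaussian with σ = √(2Dt) = √(2 × 0.025 × 5.0) = 0.5000 m.
C/C_peak = exp(−Δx²/(2σ²)) = 0.40 ⇒ Δx = σ·√(−2 ln 0.40) = 0.5000 × 1.354 = 0.6770 m.
Width = 2Δx = 1.35 m.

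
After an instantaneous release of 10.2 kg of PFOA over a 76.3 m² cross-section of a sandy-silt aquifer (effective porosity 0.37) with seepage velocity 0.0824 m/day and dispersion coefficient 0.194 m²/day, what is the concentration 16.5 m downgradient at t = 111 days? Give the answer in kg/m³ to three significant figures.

For an instantaneous plane source, C(x,t) = M/(n_e·A·√(4πDt)) · exp(−(x−vt)²/(4Dt)), with n_e·A the pore (flow) area.
Plume center vt = 0.0824 × 111 = 9.1464 m, so the well at 16.5 m is 7.3536 m downgradient of the peak.
√(4πDt) = 16.45 m, giving peak height M/(n_e·A·√(4πDt)) = 10.2/(0.37 × 76.3 × 16.45) = 0.02196 kg/m³.
(x−vt)²/(4Dt) = (7.3536)²/(4 × 0.194 × 111) = 0.6278; exp(−0.6278) = 0.5338.
C = 0.02196 × 0.5338 = 0.0117 kg/m³.

0.0117 kg/m³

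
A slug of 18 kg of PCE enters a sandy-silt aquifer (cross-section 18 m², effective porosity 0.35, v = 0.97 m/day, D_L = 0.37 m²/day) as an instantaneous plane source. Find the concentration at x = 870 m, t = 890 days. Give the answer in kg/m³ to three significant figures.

For an instantaneous plane source, C(x,t) = M/(n_e·A·√(4πDt)) · exp(−(x−vt)²/(4Dt)), with n_e·A the pore (flow) area.
Plume center vt = 0.97 × 890 = 863.3 m, so the well at 870 m is 6.7 m downgradient of the peak.
√(4πDt) = 64.33 m, giving peak height M/(n_e·A·√(4πDt)) = 18/(0.35 × 18 × 64.33) = 0.04441 kg/m³.
(x−vt)²/(4Dt) = (6.7)²/(4 × 0.37 × 890) = 0.03408; exp(−0.03408) = 0.9665.
C = 0.04441 × 0.9665 = 0.0429 kg/m³.

0.0429 kg/m³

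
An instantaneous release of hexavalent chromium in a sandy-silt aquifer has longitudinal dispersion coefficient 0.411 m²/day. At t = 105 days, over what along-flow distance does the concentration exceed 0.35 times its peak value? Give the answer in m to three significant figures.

The plume is Gaussian with σ = √(2Dt) = √(2 × 0.411 × 105) = 9.290 m.
C/C_peak = exp(−Δx²/(2σ²)) = 0.35 ⇒ Δx = σ·√(−2 ln 0.35) = 9.290 × 1.449 = 13.46 m.
Width = 2Δx = 26.9 m.

26.9 m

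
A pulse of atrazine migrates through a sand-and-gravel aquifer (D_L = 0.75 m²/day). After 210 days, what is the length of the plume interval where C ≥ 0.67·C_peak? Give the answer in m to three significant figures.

The plume is Gaussian with σ = √(2Dt) = √(2 × 0.75 × 210) = 17.75 m.
C/C_peak = exp(−Δx²/(2σ²)) = 0.67 ⇒ Δx = σ·√(−2 ln 0.67) = 17.75 × 0.8950 = 15.89 m.
Width = 2Δx = 31.8 m.

31.8 m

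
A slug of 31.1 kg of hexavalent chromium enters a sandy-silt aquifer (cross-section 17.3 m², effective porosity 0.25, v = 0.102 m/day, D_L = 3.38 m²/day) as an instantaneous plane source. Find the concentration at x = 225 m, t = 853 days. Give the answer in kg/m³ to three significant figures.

0.00725 kg/m³

For an instantaneous plane source, C(x,t) = M/(n_e·A·√(4πDt)) · exp(−(x−vt)²/(4Dt)), with n_e·A the pore (flow) area.
Plume center vt = 0.102 × 853 = 87.006 m, so the well at 225 m is 137.994 m downgradient of the peak.
√(4πDt) = 190.3 m, giving peak height M/(n_e·A·√(4πDt)) = 31.1/(0.25 × 17.3 × 190.3) = 0.03779 kg/m³.
(x−vt)²/(4Dt) = (137.994)²/(4 × 3.38 × 853) = 1.651; exp(−1.651) = 0.1919.
C = 0.03779 × 0.1919 = 0.00725 kg/m³.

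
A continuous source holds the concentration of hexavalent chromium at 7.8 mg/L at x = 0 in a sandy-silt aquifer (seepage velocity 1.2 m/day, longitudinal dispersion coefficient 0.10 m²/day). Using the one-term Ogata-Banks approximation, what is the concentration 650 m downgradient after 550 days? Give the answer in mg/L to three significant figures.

For a continuous step input, C/C₀ ≈ ½·erfc((x−vt)/(2√(Dt))).
vt = 1.2 × 550 = 660 m and 2√(Dt) = 2√(0.10 × 550) = 14.83 m.
Argument (x−vt)/(2√(Dt)) = (650 − 660)/14.83 = -0.6743; ½·erfc(-0.6743) = 0.8299.
C = 7.8 × 0.8299 = 6.47 mg/L.

6.47 mg/L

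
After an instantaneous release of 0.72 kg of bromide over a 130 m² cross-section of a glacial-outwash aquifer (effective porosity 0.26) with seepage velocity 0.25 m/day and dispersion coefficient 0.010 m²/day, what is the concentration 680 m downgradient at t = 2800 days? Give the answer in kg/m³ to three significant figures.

For an instantaneous plane source, C(x,t) = M/(n_e·A·√(4πDt)) · exp(−(x−vt)²/(4Dt)), with n_e·A the pore (flow) area.
Plume center vt = 0.25 × 2800 = 700 m, so the well at 680 m is 20 m upgradient of the peak.
√(4πDt) = 18.76 m, giving peak height M/(n_e·A·√(4πDt)) = 0.72/(0.26 × 130 × 18.76) = 0.001135 kg/m³.
(x−vt)²/(4Dt) = (-20)²/(4 × 0.010 × 2800) = 3.571; exp(−3.571) = 0.02813.
C = 0.001135 × 0.02813 = 3.19e-05 kg/m³.

3.19e-05 kg/m³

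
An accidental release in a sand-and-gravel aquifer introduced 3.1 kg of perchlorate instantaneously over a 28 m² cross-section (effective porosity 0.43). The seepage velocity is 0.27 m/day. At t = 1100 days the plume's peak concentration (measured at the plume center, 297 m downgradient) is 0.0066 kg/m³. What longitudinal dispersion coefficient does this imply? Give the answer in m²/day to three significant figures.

0.110 m²/day

At the plume center C_max = M/(n_e·A·√(4πDt)), so D = M²/(4πt·(n_e·A·C_max)²).
n_e·A·C_max = 0.43 × 28 × 0.0066 = 0.07946 kg/m.
D = 3.1²/(4π × 1100 × 0.07946²) = 0.110 m²/day.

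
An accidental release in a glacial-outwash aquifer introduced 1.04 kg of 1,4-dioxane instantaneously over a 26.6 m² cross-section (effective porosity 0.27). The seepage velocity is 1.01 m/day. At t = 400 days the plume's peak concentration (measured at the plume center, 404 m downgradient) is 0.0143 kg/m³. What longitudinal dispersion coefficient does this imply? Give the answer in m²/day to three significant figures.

0.0204 m²/day

At the plume center C_max = M/(n_e·A·√(4πDt)), so D = M²/(4πt·(n_e·A·C_max)²).
n_e·A·C_max = 0.27 × 26.6 × 0.0143 = 0.1027 kg/m.
D = 1.04²/(4π × 400 × 0.1027²) = 0.0204 m²/day.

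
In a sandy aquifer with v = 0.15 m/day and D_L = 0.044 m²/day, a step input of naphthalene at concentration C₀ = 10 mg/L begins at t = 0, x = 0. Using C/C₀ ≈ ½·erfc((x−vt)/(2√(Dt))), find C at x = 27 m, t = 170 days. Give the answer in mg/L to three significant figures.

For a continuous step input, C/C₀ ≈ ½·erfc((x−vt)/(2√(Dt))).
vt = 0.15 × 170 = 25.5 m and 2√(Dt) = 2√(0.044 × 170) = 5.470 m.
Argument (x−vt)/(2√(Dt)) = (27 − 25.5)/5.470 = 0.2742; ½·erfc(0.2742) = 0.3491.
C = 10 × 0.3491 = 3.49 mg/L.

3.49 mg/L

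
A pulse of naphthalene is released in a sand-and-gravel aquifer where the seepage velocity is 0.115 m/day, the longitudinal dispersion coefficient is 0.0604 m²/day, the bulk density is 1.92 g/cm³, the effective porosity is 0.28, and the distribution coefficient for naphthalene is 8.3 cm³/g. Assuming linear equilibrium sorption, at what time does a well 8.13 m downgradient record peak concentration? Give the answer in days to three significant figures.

3840 days

Retardation factor R = 1 + ρ_b·K_d/n = 1 + 1.92 × 8.3/0.28 = 57.91.
Sorption retards both mechanisms: v_R = v/R = 0.001986 m/day, D_R = D/R = 0.001043 m²/day.
Peak time from v_R²t² + 2D_R t − x² = 0: t = (√(D_R² + v_R²x²) − D_R)/v_R².
√(D_R² + v_R²x²) = √(0.001043² + 0.001986² × 8.13²) = 0.01618; v_R² = 3.944e-06.
t = (0.01618 − 0.001043)/3.944e-06 = 3840 days.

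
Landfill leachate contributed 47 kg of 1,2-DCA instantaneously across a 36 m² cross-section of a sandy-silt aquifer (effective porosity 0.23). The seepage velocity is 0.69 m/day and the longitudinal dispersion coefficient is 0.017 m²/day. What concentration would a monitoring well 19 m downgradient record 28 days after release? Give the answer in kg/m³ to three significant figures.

2.20 kg/m³

For an instantaneous plane source, C(x,t) = M/(n_e·A·√(4πDt)) · exp(−(x−vt)²/(4Dt)), with n_e·A the pore (flow) area.
Plume center vt = 0.69 × 28 = 19.32 m, so the well at 19 m is 0.32 m upgradient of the peak.
√(4πDt) = 2.446 m, giving peak height M/(n_e·A·√(4πDt)) = 47/(0.23 × 36 × 2.446) = 2.321 kg/m³.
(x−vt)²/(4Dt) = (-0.32)²/(4 × 0.017 × 28) = 0.05378; exp(−0.05378) = 0.9476.
C = 2.321 × 0.9476 = 2.20 kg/m³.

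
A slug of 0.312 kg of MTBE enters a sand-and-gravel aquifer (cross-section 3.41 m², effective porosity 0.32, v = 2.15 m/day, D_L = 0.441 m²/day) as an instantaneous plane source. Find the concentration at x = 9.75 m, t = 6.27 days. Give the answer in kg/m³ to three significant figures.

0.0138 kg/m³

For an instantaneous plane source, C(x,t) = M/(n_e·A·√(4πDt)) · exp(−(x−vt)²/(4Dt)), with n_e·A the pore (flow) area.
Plume center vt = 2.15 × 6.27 = 13.4805 m, so the well at 9.75 m is 3.7305 m upgradient of the peak.
√(4πDt) = 5.895 m, giving peak height M/(n_e·A·√(4πDt)) = 0.312/(0.32 × 3.41 × 5.895) = 0.04850 kg/m³.
(x−vt)²/(4Dt) = (-3.7305)²/(4 × 0.441 × 6.27) = 1.258; exp(−1.258) = 0.2842.
C = 0.04850 × 0.2842 = 0.0138 kg/m³.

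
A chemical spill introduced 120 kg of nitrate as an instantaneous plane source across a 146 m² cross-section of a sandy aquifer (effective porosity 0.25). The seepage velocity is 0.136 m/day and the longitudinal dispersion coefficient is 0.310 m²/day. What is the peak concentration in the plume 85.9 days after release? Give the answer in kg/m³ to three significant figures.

The peak of an instantaneous 1D plume sits at x = vt; there the Gaussian factor is 1 and C_max = M/(n_e·A·√(4πDt)), where n_e·A is the pore area the mass is dissolved in.
√(4πDt) = √(4π × 0.310 × 85.9) = 18.29 m, so C_max = 120/(0.25 × 146 × 18.29) = 0.180 kg/m³.

0.180 kg/m³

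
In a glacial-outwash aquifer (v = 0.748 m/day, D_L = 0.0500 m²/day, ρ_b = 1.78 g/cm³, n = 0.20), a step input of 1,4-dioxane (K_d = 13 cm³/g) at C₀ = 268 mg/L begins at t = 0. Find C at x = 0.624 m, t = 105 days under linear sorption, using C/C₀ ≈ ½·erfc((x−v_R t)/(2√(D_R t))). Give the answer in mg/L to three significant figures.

151 mg/L

Retardation factor R = 1 + ρ_b·K_d/n = 1 + 1.78 × 13/0.20 = 116.7.
Sorption retards both mechanisms: v_R = v/R = 0.006410 m/day, D_R = D/R = 0.0004284 m²/day.
v_R·t = 0.006410 × 105 = 0.67305 m; 2√(D_R t) = 0.4242 m; argument = (0.624 − 0.67305)/0.4242 = -0.1156.
C = C₀ × ½·erfc(-0.1156) = 268 × 0.5649 = 151 mg/L.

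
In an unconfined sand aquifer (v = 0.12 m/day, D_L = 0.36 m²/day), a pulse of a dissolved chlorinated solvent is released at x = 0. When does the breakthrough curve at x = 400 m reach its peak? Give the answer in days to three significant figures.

3310 days

For the 1D instantaneous-source solution, setting ∂C/∂t = 0 at fixed x gives v²t² + 2Dt − x² = 0, so t = (√(D² + v²x²) − D)/v².
√(D² + v²x²) = √(0.36² + 0.12² × 400²) = 48.00; v² = 0.0144.
t = (48.00 − 0.36)/0.0144 = 3310 days (vs. the pure-advection estimate x/v = 3330 d).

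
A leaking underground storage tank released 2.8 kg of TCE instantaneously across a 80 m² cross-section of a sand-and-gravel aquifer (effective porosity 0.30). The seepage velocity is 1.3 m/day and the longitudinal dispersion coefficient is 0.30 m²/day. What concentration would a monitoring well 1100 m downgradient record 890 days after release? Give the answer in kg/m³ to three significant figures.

For an instantaneous plane source, C(x,t) = M/(n_e·A·√(4πDt)) · exp(−(x−vt)²/(4Dt)), with n_e·A the pore (flow) area.
Plume center vt = 1.3 × 890 = 1157 m, so the well at 1100 m is 57 m upgradient of the peak.
√(4πDt) = 57.92 m, giving peak height M/(n_e·A·√(4πDt)) = 2.8/(0.30 × 80 × 57.92) = 0.002014 kg/m³.
(x−vt)²/(4Dt) = (-57)²/(4 × 0.30 × 890) = 3.042; exp(−3.042) = 0.04774.
C = 0.002014 × 0.04774 = 9.61e-05 kg/m³.

9.61e-05 kg/m³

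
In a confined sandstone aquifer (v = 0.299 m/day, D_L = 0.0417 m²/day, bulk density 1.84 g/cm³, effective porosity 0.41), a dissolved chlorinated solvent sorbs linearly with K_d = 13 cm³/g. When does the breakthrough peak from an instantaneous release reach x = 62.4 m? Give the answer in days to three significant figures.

12400 days

Retardation factor R = 1 + ρ_b·K_d/n = 1 + 1.84 × 13/0.41 = 59.34.
Sorption retards both mechanisms: v_R = v/R = 0.005039 m/day, D_R = D/R = 0.0007027 m²/day.
Peak time from v_R²t² + 2D_R t − x² = 0: t = (√(D_R² + v_R²x²) − D_R)/v_R².
√(D_R² + v_R²x²) = √(0.0007027² + 0.005039² × 62.4²) = 0.3144; v_R² = 2.539e-05.
t = (0.3144 − 0.0007027)/2.539e-05 = 12400 days.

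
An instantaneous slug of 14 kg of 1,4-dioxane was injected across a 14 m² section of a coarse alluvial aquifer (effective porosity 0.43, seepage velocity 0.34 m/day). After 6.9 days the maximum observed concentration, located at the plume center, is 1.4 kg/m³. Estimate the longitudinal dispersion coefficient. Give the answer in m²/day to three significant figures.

At the plume center C_max = M/(n_e·A·√(4πDt)), so D = M²/(4πt·(n_e·A·C_max)²).
n_e·A·C_max = 0.43 × 14 × 1.4 = 8.428 kg/m.
D = 14²/(4π × 6.9 × 8.428²) = 0.0318 m²/day.

0.0318 m²/day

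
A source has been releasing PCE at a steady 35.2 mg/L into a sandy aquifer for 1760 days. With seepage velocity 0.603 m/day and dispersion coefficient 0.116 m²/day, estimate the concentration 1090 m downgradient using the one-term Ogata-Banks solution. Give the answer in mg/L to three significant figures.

2.73 mg/L

For a continuous step input, C/C₀ ≈ ½·erfc((x−vt)/(2√(Dt))).
vt = 0.603 × 1760 = 1061.28 m and 2√(Dt) = 2√(0.116 × 1760) = 28.58 m.
Argument (x−vt)/(2√(Dt)) = (1090 − 1061.28)/28.58 = 1.005; ½·erfc(1.005) = 0.07762.
C = 35.2 × 0.07762 = 2.73 mg/L.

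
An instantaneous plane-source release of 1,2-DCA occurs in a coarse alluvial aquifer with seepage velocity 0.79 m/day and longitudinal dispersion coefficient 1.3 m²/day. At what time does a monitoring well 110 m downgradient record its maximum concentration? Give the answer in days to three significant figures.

137 days

For the 1D instantaneous-source solution, setting ∂C/∂t = 0 at fixed x gives v²t² + 2Dt − x² = 0, so t = (√(D² + v²x²) − D)/v².
√(D² + v²x²) = √(1.3² + 0.79² × 110²) = 86.91; v² = 0.6241.
t = (86.91 − 1.3)/0.6241 = 137 days (vs. the pure-advection estimate x/v = 139 d).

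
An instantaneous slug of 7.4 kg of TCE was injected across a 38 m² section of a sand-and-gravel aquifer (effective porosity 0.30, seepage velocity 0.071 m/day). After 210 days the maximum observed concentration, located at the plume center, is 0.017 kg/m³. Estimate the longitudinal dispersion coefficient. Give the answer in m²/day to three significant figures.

At the plume center C_max = M/(n_e·A·√(4πDt)), so D = M²/(4πt·(n_e·A·C_max)²).
n_e·A·C_max = 0.30 × 38 × 0.017 = 0.1938 kg/m.
D = 7.4²/(4π × 210 × 0.1938²) = 0.552 m²/day.

0.552 m²/day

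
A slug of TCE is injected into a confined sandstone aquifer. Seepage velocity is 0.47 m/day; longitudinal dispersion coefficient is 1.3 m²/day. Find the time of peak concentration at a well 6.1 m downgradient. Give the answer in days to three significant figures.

8.37 days

For the 1D instantaneous-source solution, setting ∂C/∂t = 0 at fixed x gives v²t² + 2Dt − x² = 0, so t = (√(D² + v²x²) − D)/v².
√(D² + v²x²) = √(1.3² + 0.47² × 6.1²) = 3.148; v² = 0.2209.
t = (3.148 − 1.3)/0.2209 = 8.37 days (vs. the pure-advection estimate x/v = 13.0 d).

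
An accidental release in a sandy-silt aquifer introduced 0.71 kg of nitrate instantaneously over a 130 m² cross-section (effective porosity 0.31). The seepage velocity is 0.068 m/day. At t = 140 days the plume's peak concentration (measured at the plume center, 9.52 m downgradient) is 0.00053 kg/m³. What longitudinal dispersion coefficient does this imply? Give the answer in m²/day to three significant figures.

At the plume center C_max = M/(n_e·A·√(4πDt)), so D = M²/(4πt·(n_e·A·C_max)²).
n_e·A·C_max = 0.31 × 130 × 0.00053 = 0.02136 kg/m.
D = 0.71²/(4π × 140 × 0.02136²) = 0.628 m²/day.

0.628 m²/day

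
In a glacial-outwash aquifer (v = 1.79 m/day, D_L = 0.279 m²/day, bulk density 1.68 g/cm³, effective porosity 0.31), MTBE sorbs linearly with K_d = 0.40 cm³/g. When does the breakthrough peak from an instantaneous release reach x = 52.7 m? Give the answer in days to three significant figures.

93.0 days

Retardation factor R = 1 + ρ_b·K_d/n = 1 + 1.68 × 0.40/0.31 = 3.168.
Sorption retards both mechanisms: v_R = v/R = 0.5650 m/day, D_R = D/R = 0.08807 m²/day.
Peak time from v_R²t² + 2D_R t − x² = 0: t = (√(D_R² + v_R²x²) − D_R)/v_R².
√(D_R² + v_R²x²) = √(0.08807² + 0.5650² × 52.7²) = 29.78; v_R² = 0.3192.
t = (29.78 − 0.08807)/0.3192 = 93.0 days.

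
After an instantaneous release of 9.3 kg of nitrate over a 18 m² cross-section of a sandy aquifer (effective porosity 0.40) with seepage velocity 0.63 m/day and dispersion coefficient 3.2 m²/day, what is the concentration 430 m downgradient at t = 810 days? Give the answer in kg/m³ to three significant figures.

0.00384 kg/m³

For an instantaneous plane source, C(x,t) = M/(n_e·A·√(4πDt)) · exp(−(x−vt)²/(4Dt)), with n_e·A the pore (flow) area.
Plume center vt = 0.63 × 810 = 510.3 m, so the well at 430 m is 80.3 m upgradient of the peak.
√(4πDt) = 180.5 m, giving peak height M/(n_e·A·√(4πDt)) = 9.3/(0.40 × 18 × 180.5) = 0.007156 kg/m³.
(x−vt)²/(4Dt) = (-80.3)²/(4 × 3.2 × 810) = 0.6219; exp(−0.6219) = 0.5369.
C = 0.007156 × 0.5369 = 0.00384 kg/m³.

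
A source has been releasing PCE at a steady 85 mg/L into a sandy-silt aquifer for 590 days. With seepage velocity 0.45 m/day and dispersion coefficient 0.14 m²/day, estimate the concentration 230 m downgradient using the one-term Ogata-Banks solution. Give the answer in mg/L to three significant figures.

84.8 mg/L

For a continuous step input, C/C₀ ≈ ½·erfc((x−vt)/(2√(Dt))).
vt = 0.45 × 590 = 265.5 m and 2√(Dt) = 2√(0.14 × 590) = 18.18 m.
Argument (x−vt)/(2√(Dt)) = (230 − 265.5)/18.18 = -1.953; ½·erfc(-1.953) = 0.9971.
C = 85 × 0.9971 = 84.8 mg/L.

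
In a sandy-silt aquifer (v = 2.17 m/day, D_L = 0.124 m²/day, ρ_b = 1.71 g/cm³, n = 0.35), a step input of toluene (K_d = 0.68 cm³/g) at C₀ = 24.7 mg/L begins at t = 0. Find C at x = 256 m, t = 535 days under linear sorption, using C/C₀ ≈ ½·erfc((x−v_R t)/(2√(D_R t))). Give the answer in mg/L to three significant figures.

Retardation factor R = 1 + ρ_b·K_d/n = 1 + 1.71 × 0.68/0.35 = 4.322.
Sorption retards both mechanisms: v_R = v/R = 0.5021 m/day, D_R = D/R = 0.02869 m²/day.
v_R·t = 0.5021 × 535 = 268.6235 m; 2√(D_R t) = 7.836 m; argument = (256 − 268.6235)/7.836 = -1.611.
C = C₀ × ½·erfc(-1.611) = 24.7 × 0.9886 = 24.4 mg/L.

24.4 mg/L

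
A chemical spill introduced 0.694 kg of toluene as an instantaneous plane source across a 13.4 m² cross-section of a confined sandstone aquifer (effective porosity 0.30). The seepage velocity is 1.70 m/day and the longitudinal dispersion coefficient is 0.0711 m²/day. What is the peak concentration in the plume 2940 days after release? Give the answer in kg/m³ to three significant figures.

0.00337 kg/m³

The peak of an instantaneous 1D plume sits at x = vt; there the Gaussian factor is 1 and C_max = M/(n_e·A·√(4πDt)), where n_e·A is the pore area the mass is dissolved in.
√(4πDt) = √(4π × 0.0711 × 2940) = 51.25 m, so C_max = 0.694/(0.30 × 13.4 × 51.25) = 0.00337 kg/m³.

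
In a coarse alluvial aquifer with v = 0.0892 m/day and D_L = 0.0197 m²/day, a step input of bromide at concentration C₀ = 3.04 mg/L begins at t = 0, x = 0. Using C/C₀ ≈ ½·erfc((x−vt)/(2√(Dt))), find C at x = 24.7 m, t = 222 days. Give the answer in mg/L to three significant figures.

For a continuous step input, C/C₀ ≈ ½·erfc((x−vt)/(2√(Dt))).
vt = 0.0892 × 222 = 19.8024 m and 2√(Dt) = 2√(0.0197 × 222) = 4.183 m.
Argument (x−vt)/(2√(Dt)) = (24.7 − 19.8024)/4.183 = 1.171; ½·erfc(1.171) = 0.04886.
C = 3.04 × 0.04886 = 0.149 mg/L.

0.149 mg/L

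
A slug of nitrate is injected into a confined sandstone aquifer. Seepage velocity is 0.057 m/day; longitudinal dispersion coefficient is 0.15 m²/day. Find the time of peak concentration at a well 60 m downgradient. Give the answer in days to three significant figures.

1010 days

For the 1D instantaneous-source solution, setting ∂C/∂t = 0 at fixed x gives v²t² + 2Dt − x² = 0, so t = (√(D² + v²x²) − D)/v².
√(D² + v²x²) = √(0.15² + 0.057² × 60²) = 3.423; v² = 0.003249.
t = (3.423 − 0.15)/0.003249 = 1010 days (vs. the pure-advection estimate x/v = 1050 d).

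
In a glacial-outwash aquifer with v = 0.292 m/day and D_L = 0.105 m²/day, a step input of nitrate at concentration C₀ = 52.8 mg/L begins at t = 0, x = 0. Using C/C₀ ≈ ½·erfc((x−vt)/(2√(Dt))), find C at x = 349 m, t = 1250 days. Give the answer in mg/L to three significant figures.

For a continuous step input, C/C₀ ≈ ½·erfc((x−vt)/(2√(Dt))).
vt = 0.292 × 1250 = 365 m and 2√(Dt) = 2√(0.105 × 1250) = 22.91 m.
Argument (x−vt)/(2√(Dt)) = (349 − 365)/22.91 = -0.6984; ½·erfc(-0.6984) = 0.8383.
C = 52.8 × 0.8383 = 44.3 mg/L.

44.3 mg/L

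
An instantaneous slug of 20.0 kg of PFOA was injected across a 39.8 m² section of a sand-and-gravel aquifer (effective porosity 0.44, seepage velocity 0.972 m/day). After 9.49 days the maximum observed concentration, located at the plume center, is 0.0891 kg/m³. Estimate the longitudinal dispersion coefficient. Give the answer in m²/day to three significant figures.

1.38 m²/day

At the plume center C_max = M/(n_e·A·√(4πDt)), so D = M²/(4πt·(n_e·A·C_max)²).
n_e·A·C_max = 0.44 × 39.8 × 0.0891 = 1.560 kg/m.
D = 20.0²/(4π × 9.49 × 1.560²) = 1.38 m²/day.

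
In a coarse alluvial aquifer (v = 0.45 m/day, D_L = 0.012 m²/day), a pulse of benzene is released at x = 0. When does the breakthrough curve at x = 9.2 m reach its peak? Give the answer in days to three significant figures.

20.4 days

For the 1D instantaneous-source solution, setting ∂C/∂t = 0 at fixed x gives v²t² + 2Dt − x² = 0, so t = (√(D² + v²x²) − D)/v².
√(D² + v²x²) = √(0.012² + 0.45² × 9.2²) = 4.140; v² = 0.2025.
t = (4.140 − 0.012)/0.2025 = 20.4 days (vs. the pure-advection estimate x/v = 20.4 d).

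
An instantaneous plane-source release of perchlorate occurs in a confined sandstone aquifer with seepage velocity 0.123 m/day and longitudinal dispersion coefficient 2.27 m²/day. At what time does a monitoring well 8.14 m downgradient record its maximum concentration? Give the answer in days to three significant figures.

For the 1D instantaneous-source solution, setting ∂C/∂t = 0 at fixed x gives v²t² + 2Dt − x² = 0, so t = (√(D² + v²x²) − D)/v².
√(D² + v²x²) = √(2.27² + 0.123² × 8.14²) = 2.481; v² = 0.015129.
t = (2.481 − 2.27)/0.015129 = 13.9 days (vs. the pure-advection estimate x/v = 66.2 d).

13.9 days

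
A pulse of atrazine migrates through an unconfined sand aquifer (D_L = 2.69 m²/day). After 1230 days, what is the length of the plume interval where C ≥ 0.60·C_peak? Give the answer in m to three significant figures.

164 m

The plume is Gaussian with σ = √(2Dt) = √(2 × 2.69 × 1230) = 81.35 m.
C/C_peak = exp(−Δx²/(2σ²)) = 0.60 ⇒ Δx = σ·√(−2 ln 0.60) = 81.35 × 1.011 = 82.24 m.
Width = 2Δx = 164 m.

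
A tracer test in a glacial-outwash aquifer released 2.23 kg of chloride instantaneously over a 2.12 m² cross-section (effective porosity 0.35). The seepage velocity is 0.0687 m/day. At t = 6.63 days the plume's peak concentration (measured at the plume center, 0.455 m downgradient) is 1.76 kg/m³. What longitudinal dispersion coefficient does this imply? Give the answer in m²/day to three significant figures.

0.0350 m²/day

At the plume center C_max = M/(n_e·A·√(4πDt)), so D = M²/(4πt·(n_e·A·C_max)²).
n_e·A·C_max = 0.35 × 2.12 × 1.76 = 1.306 kg/m.
D = 2.23²/(4π × 6.63 × 1.306²) = 0.0350 m²/day.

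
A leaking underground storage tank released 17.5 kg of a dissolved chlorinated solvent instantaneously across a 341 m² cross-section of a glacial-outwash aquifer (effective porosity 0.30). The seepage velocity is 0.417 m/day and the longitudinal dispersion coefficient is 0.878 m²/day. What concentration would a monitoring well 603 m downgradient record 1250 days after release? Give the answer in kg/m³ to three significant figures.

For an instantaneous plane source, C(x,t) = M/(n_e·A·√(4πDt)) · exp(−(x−vt)²/(4Dt)), with n_e·A the pore (flow) area.
Plume center vt = 0.417 × 1250 = 521.25 m, so the well at 603 m is 81.75 m downgradient of the peak.
√(4πDt) = 117.4 m, giving peak height M/(n_e·A·√(4πDt)) = 17.5/(0.30 × 341 × 117.4) = 0.001457 kg/m³.
(x−vt)²/(4Dt) = (81.75)²/(4 × 0.878 × 1250) = 1.522; exp(−1.522) = 0.2183.
C = 0.001457 × 0.2183 = 0.000318 kg/m³.

0.000318 kg/m³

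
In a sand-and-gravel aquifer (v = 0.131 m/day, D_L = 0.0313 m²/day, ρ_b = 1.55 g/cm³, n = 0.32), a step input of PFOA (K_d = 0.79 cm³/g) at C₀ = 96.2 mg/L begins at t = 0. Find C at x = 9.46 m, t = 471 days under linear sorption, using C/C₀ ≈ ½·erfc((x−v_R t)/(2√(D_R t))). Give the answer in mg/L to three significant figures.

87.6 mg/L

Retardation factor R = 1 + ρ_b·K_d/n = 1 + 1.55 × 0.79/0.32 = 4.827.
Sorption retards both mechanisms: v_R = v/R = 0.02714 m/day, D_R = D/R = 0.006484 m²/day.
v_R·t = 0.02714 × 471 = 12.78294 m; 2√(D_R t) = 3.495 m; argument = (9.46 − 12.78294)/3.495 = -0.9508.
C = C₀ × ½·erfc(-0.9508) = 96.2 × 0.9106 = 87.6 mg/L.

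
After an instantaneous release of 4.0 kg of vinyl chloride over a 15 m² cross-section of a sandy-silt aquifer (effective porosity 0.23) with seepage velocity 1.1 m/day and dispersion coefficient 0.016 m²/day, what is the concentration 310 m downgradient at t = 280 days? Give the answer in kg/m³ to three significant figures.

For an instantaneous plane source, C(x,t) = M/(n_e·A·√(4πDt)) · exp(−(x−vt)²/(4Dt)), with n_e·A the pore (flow) area.
Plume center vt = 1.1 × 280 = 308 m, so the well at 310 m is 2 m downgradient of the peak.
√(4πDt) = 7.503 m, giving peak height M/(n_e·A·√(4πDt)) = 4.0/(0.23 × 15 × 7.503) = 0.1545 kg/m³.
(x−vt)²/(4Dt) = (2)²/(4 × 0.016 × 280) = 0.2232; exp(−0.2232) = 0.8000.
C = 0.1545 × 0.8000 = 0.124 kg/m³.

0.124 kg/m³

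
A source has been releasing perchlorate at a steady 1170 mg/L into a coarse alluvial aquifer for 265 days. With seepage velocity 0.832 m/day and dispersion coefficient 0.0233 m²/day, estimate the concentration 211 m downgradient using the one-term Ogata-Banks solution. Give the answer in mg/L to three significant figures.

For a continuous step input, C/C₀ ≈ ½·erfc((x−vt)/(2√(Dt))).
vt = 0.832 × 265 = 220.48 m and 2√(Dt) = 2√(0.0233 × 265) = 4.970 m.
Argument (x−vt)/(2√(Dt)) = (211 − 220.48)/4.970 = -1.907; ½·erfc(-1.907) = 0.9965.
C = 1170 × 0.9965 = 1170 mg/L.

1170 mg/L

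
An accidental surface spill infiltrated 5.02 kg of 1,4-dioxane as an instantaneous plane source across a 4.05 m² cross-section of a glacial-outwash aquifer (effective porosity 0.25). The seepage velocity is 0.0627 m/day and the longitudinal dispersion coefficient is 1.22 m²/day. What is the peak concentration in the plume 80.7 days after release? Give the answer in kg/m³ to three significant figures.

0.141 kg/m³

The peak of an instantaneous 1D plume sits at x = vt; there the Gaussian factor is 1 and C_max = M/(n_e·A·√(4πDt)), where n_e·A is the pore area the mass is dissolved in.
√(4πDt) = √(4π × 1.22 × 80.7) = 35.17 m, so C_max = 5.02/(0.25 × 4.05 × 35.17) = 0.141 kg/m³.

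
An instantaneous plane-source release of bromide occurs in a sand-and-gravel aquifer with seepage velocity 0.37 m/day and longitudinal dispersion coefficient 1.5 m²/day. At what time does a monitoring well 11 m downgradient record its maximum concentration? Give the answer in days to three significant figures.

For the 1D instantaneous-source solution, setting ∂C/∂t = 0 at fixed x gives v²t² + 2Dt − x² = 0, so t = (√(D² + v²x²) − D)/v².
√(D² + v²x²) = √(1.5² + 0.37² × 11²) = 4.338; v² = 0.1369.
t = (4.338 − 1.5)/0.1369 = 20.7 days (vs. the pure-advection estimate x/v = 29.7 d).

20.7 days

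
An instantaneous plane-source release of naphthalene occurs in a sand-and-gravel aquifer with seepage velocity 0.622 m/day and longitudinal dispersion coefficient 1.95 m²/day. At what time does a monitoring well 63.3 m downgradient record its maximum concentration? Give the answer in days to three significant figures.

96.9 days

For the 1D instantaneous-source solution, setting ∂C/∂t = 0 at fixed x gives v²t² + 2Dt − x² = 0, so t = (√(D² + v²x²) − D)/v².
√(D² + v²x²) = √(1.95² + 0.622² × 63.3²) = 39.42; v² = 0.386884.
t = (39.42 − 1.95)/0.386884 = 96.9 days (vs. the pure-advection estimate x/v = 102 d).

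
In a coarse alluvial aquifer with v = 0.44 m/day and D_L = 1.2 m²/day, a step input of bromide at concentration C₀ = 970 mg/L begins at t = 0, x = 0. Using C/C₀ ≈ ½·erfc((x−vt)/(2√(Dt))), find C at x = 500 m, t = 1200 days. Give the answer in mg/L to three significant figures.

678 mg/L

For a continuous step input, C/C₀ ≈ ½·erfc((x−vt)/(2√(Dt))).
vt = 0.44 × 1200 = 528 m and 2√(Dt) = 2√(1.2 × 1200) = 75.89 m.
Argument (x−vt)/(2√(Dt)) = (500 − 528)/75.89 = -0.3690; ½·erfc(-0.3690) = 0.6991.
C = 970 × 0.6991 = 678 mg/L.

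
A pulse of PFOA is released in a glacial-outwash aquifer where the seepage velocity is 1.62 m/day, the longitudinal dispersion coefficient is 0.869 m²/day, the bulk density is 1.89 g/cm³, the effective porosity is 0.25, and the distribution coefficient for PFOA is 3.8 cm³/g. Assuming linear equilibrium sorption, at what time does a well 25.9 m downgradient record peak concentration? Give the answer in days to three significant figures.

Retardation factor R = 1 + ρ_b·K_d/n = 1 + 1.89 × 3.8/0.25 = 29.73.
Sorption retards both mechanisms: v_R = v/R = 0.05449 m/day, D_R = D/R = 0.02923 m²/day.
Peak time from v_R²t² + 2D_R t − x² = 0: t = (√(D_R² + v_R²x²) − D_R)/v_R².
√(D_R² + v_R²x²) = √(0.02923² + 0.05449² × 25.9²) = 1.412; v_R² = 0.002969.
t = (1.412 − 0.02923)/0.002969 = 466 days.

466 days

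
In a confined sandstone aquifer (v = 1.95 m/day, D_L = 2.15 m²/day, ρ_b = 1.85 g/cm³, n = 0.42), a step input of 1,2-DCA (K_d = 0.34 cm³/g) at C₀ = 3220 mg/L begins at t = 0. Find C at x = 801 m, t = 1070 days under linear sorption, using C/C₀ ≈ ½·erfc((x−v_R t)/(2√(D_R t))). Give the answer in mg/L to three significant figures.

2540 mg/L

Retardation factor R = 1 + ρ_b·K_d/n = 1 + 1.85 × 0.34/0.42 = 2.498.
Sorption retards both mechanisms: v_R = v/R = 0.7806 m/day, D_R = D/R = 0.8607 m²/day.
v_R·t = 0.7806 × 1070 = 835.242 m; 2√(D_R t) = 60.69 m; argument = (801 − 835.242)/60.69 = -0.5642.
C = C₀ × ½·erfc(-0.5642) = 3220 × 0.7875 = 2540 mg/L.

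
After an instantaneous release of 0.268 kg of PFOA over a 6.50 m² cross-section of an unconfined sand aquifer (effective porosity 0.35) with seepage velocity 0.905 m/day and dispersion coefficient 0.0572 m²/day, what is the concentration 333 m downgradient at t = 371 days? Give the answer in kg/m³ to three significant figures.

For an instantaneous plane source, C(x,t) = M/(n_e·A·√(4πDt)) · exp(−(x−vt)²/(4Dt)), with n_e·A the pore (flow) area.
Plume center vt = 0.905 × 371 = 335.755 m, so the well at 333 m is 2.755 m upgradient of the peak.
√(4πDt) = 16.33 m, giving peak height M/(n_e·A·√(4πDt)) = 0.268/(0.35 × 6.50 × 16.33) = 0.007214 kg/m³.
(x−vt)²/(4Dt) = (-2.755)²/(4 × 0.0572 × 371) = 0.08942; exp(−0.08942) = 0.9145.
C = 0.007214 × 0.9145 = 0.00660 kg/m³.

0.00660 kg/m³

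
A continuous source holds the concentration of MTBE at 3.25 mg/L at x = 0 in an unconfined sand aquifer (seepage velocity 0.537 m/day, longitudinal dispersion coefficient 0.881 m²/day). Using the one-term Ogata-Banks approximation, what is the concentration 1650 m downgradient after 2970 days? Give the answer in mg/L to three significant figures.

0.725 mg/L

For a continuous step input, C/C₀ ≈ ½·erfc((x−vt)/(2√(Dt))).
vt = 0.537 × 2970 = 1594.89 m and 2√(Dt) = 2√(0.881 × 2970) = 102.3 m.
Argument (x−vt)/(2√(Dt)) = (1650 − 1594.89)/102.3 = 0.5387; ½·erfc(0.5387) = 0.2231.
C = 3.25 × 0.2231 = 0.725 mg/L.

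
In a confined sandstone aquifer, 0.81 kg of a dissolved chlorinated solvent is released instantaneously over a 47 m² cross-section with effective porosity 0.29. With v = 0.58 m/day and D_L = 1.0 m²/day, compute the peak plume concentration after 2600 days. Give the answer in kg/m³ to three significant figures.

The peak of an instantaneous 1D plume sits at x = vt; there the Gaussian factor is 1 and C_max = M/(n_e·A·√(4πDt)), where n_e·A is the pore area the mass is dissolved in.
√(4πDt) = √(4π × 1.0 × 2600) = 180.8 m, so C_max = 0.81/(0.29 × 47 × 180.8) = 0.000329 kg/m³.

0.000329 kg/m³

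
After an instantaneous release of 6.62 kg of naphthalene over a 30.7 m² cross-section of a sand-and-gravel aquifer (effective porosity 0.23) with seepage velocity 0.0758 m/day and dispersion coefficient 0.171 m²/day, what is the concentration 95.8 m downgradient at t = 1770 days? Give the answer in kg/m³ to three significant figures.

0.00451 kg/m³

For an instantaneous plane source, C(x,t) = M/(n_e·A·√(4πDt)) · exp(−(x−vt)²/(4Dt)), with n_e·A the pore (flow) area.
Plume center vt = 0.0758 × 1770 = 134.166 m, so the well at 95.8 m is 38.366 m upgradient of the peak.
√(4πDt) = 61.67 m, giving peak height M/(n_e·A·√(4πDt)) = 6.62/(0.23 × 30.7 × 61.67) = 0.01520 kg/m³.
(x−vt)²/(4Dt) = (-38.366)²/(4 × 0.171 × 1770) = 1.216; exp(−1.216) = 0.2964.
C = 0.01520 × 0.2964 = 0.00451 kg/m³.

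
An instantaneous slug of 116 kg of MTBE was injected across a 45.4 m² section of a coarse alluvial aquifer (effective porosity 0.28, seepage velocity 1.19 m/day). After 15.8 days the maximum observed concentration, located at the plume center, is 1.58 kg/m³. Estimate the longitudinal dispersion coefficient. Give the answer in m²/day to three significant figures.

0.168 m²/day

At the plume center C_max = M/(n_e·A·√(4πDt)), so D = M²/(4πt·(n_e·A·C_max)²).
n_e·A·C_max = 0.28 × 45.4 × 1.58 = 20.08 kg/m.
D = 116²/(4π × 15.8 × 20.08²) = 0.168 m²/day.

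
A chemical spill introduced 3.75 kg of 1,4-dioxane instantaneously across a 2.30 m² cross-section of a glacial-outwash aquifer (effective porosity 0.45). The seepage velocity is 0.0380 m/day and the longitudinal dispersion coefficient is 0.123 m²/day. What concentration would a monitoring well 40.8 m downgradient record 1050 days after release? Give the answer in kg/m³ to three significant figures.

0.0898 kg/m³

For an instantaneous plane source, C(x,t) = M/(n_e·A·√(4πDt)) · exp(−(x−vt)²/(4Dt)), with n_e·A the pore (flow) area.
Plume center vt = 0.0380 × 1050 = 39.9 m, so the well at 40.8 m is 0.9 m downgradient of the peak.
√(4πDt) = 40.29 m, giving peak height M/(n_e·A·√(4πDt)) = 3.75/(0.45 × 2.30 × 40.29) = 0.08993 kg/m³.
(x−vt)²/(4Dt) = (0.9)²/(4 × 0.123 × 1050) = 0.001568; exp(−0.001568) = 0.9984.
C = 0.08993 × 0.9984 = 0.0898 kg/m³.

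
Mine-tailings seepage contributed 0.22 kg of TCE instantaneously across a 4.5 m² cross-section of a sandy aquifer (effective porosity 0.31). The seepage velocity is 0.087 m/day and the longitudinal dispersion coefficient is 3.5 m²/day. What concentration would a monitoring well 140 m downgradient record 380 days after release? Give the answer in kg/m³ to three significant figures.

For an instantaneous plane source, C(x,t) = M/(n_e·A·√(4πDt)) · exp(−(x−vt)²/(4Dt)), with n_e·A the pore (flow) area.
Plume center vt = 0.087 × 380 = 33.06 m, so the well at 140 m is 106.94 m downgradient of the peak.
√(4πDt) = 129.3 m, giving peak height M/(n_e·A·√(4πDt)) = 0.22/(0.31 × 4.5 × 129.3) = 0.001220 kg/m³.
(x−vt)²/(4Dt) = (106.94)²/(4 × 3.5 × 380) = 2.150; exp(−2.150) = 0.1165.
C = 0.001220 × 0.1165 = 0.000142 kg/m³.

0.000142 kg/m³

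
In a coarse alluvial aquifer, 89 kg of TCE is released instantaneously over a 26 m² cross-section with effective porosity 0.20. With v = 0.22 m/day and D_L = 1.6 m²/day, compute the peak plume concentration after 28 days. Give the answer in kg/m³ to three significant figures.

0.721 kg/m³

The peak of an instantaneous 1D plume sits at x = vt; there the Gaussian factor is 1 and C_max = M/(n_e·A·√(4πDt)), where n_e·A is the pore area the mass is dissolved in.
√(4πDt) = √(4π × 1.6 × 28) = 23.73 m, so C_max = 89/(0.20 × 26 × 23.73) = 0.721 kg/m³.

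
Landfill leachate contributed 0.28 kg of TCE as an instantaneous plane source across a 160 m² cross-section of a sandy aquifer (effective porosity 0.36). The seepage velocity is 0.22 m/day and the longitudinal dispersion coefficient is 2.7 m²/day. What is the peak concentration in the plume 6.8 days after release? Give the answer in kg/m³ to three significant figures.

0.000320 kg/m³

The peak of an instantaneous 1D plume sits at x = vt; there the Gaussian factor is 1 and C_max = M/(n_e·A·√(4πDt)), where n_e·A is the pore area the mass is dissolved in.
√(4πDt) = √(4π × 2.7 × 6.8) = 15.19 m, so C_max = 0.28/(0.36 × 160 × 15.19) = 0.000320 kg/m³.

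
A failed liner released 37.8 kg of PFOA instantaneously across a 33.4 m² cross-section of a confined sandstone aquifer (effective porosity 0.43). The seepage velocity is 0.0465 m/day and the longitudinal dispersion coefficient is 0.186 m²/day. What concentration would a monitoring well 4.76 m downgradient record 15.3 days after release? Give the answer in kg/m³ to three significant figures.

For an instantaneous plane source, C(x,t) = M/(n_e·A·√(4πDt)) · exp(−(x−vt)²/(4Dt)), with n_e·A the pore (flow) area.
Plume center vt = 0.0465 × 15.3 = 0.71145 m, so the well at 4.76 m is 4.04855 m downgradient of the peak.
√(4πDt) = 5.980 m, giving peak height M/(n_e·A·√(4πDt)) = 37.8/(0.43 × 33.4 × 5.980) = 0.4401 kg/m³.
(x−vt)²/(4Dt) = (4.04855)²/(4 × 0.186 × 15.3) = 1.440; exp(−1.440) = 0.2369.
C = 0.4401 × 0.2369 = 0.104 kg/m³.

0.104 kg/m³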